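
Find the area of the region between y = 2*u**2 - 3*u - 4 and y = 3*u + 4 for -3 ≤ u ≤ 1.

40

The difference (2*u**2 - 3*u - 4) - (3*u + 4) = 2*u**2 - 6*u - 8 changes sign at u = -1 inside [-3, 1], so split the integral there.
∫[-3,-1] (2*u**2 - 6*u - 8) du = 76/3.
∫[-1,1] (2*u**2 - 6*u - 8) du = -44/3; the area of that piece is 44/3.
Total area = 76/3 + 44/3 = 40.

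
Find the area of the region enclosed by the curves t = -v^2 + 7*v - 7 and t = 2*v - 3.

Both boundary curves give t as a function of v, so integrate with respect to v. Setting them equal: -v^2 + 5*v - 4 = 0, i.e. -(v - 4)*(v - 1) = 0, so they meet at v = 1, 4.
For v in [1, 4], t = -v^2 + 7*v - 7 is on the right; area = ∫[1,4] (-v^2 + 5*v - 4) dv = 9/2.

9/2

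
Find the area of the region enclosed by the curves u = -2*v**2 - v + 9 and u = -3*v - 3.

125/3

Both boundary curves give u as a function of v, so integrate with respect to v. Setting them equal: -2*v**2 + 2*v + 12 = 0, i.e. -2*(v - 3)*(v + 2) = 0, so they meet at v = -2, 3.
For v in [-2, 3], u = -2*v**2 - v + 9 is on the right; area = ∫[-2,3] (-2*v**2 + 2*v + 12) dv = 125/3.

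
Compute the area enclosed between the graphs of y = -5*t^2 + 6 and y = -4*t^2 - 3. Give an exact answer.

36

Set the curves equal: -5*t^2 + 6 = -4*t^2 - 3, so -t^2 + 9 = 0, which factors as -(t - 3)*(t + 3) = 0. The curves meet at t = -3, 3.
On [-3, 3], y = -5*t^2 + 6 is on top; that piece has area ∫[-3,3] (-t^2 + 9) dt = 36.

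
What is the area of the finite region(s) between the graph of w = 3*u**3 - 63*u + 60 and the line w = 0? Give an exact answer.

2997/4

The curve meets the u-axis where 3*u**3 - 63*u + 60 = 0, i.e. 3*(u - 4)*(u - 1)*(u + 5) = 0, at u = -5, 1, 4.
On [-5, 1] the curve lies above the axis; ∫[-5,1] (3*u**3 - 63*u + 60) du = 648, giving area 648.
On [1, 4] the curve lies below the axis; ∫[1,4] (3*u**3 - 63*u + 60) du = -405/4, giving area 405/4.
Total area = 648 + 405/4 = 2997/4.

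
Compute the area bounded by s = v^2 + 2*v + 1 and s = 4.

Both boundary curves give s as a function of v, so integrate with respect to v. Setting them equal: v^2 + 2*v - 3 = 0, i.e. (v - 1)*(v + 3) = 0, so they meet at v = -3, 1.
For v in [-3, 1], s = v^2 + 2*v + 1 is on the left; area = ∫[-3,1] (-(v^2 + 2*v - 3)) dv = 32/3.

32/3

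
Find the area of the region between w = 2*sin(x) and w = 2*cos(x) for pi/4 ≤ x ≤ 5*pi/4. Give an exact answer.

4*sqrt(2)

On [pi/4, 5*pi/4], (2*sin(x)) - (2*cos(x)) = 2*sin(x) - 2*cos(x) is ≥ 0 throughout, so the area is a single integral of |2*sin(x) - 2*cos(x)|.
∫[pi/4,5*pi/4] (2*sin(x) - 2*cos(x)) dx = 4*sqrt(2).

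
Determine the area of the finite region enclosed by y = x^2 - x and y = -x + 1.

Set the curves equal: x^2 - x = -x + 1, so x^2 - 1 = 0, which factors as (x - 1)*(x + 1) = 0. The curves meet at x = -1, 1.
On [-1, 1], y = -x + 1 is on top; that piece has area ∫[-1,1] (-(x^2 - 1)) dx = 4/3.

4/3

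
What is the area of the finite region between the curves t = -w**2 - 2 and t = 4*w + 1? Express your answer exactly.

4/3

Both boundary curves give t as a function of w, so integrate with respect to w. Setting them equal: -w**2 - 4*w - 3 = 0, i.e. -(w + 1)*(w + 3) = 0, so they meet at w = -3, -1.
For w in [-3, -1], t = -w**2 - 2 is on the right; area = ∫[-3,-1] (-w**2 - 4*w - 3) dw = 4/3.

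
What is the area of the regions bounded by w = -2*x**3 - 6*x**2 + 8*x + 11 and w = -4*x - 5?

81

Set the curves equal: -2*x**3 - 6*x**2 + 8*x + 11 = -4*x - 5, so -2*x**3 - 6*x**2 + 12*x + 16 = 0, which factors as -2*(x - 2)*(x + 1)*(x + 4) = 0. The curves meet at x = -4, -1, 2.
On [-4, -1], w = -4*x - 5 is on top; that piece has area ∫[-4,-1] (-(-2*x**3 - 6*x**2 + 12*x + 16)) dx = 81/2.
On [-1, 2], w = -2*x**3 - 6*x**2 + 8*x + 11 is on top; that piece has area ∫[-1,2] (-2*x**3 - 6*x**2 + 12*x + 16) dx = 81/2.
Total enclosed area = 81/2 + 81/2 = 81.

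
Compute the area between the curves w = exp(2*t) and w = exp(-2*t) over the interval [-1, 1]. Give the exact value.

-2 + exp(-2) + exp(2)

The difference (exp(2*t)) - (exp(-2*t)) = exp(2*t) - exp(-2*t) changes sign at t = 0 inside [-1, 1], so split the integral there.
∫[-1,0] (exp(2*t) - exp(-2*t)) dt = -exp(2)/2 - exp(-2)/2 + 1; the area of that piece is -1 + exp(-2)/2 + exp(2)/2.
∫[0,1] (exp(2*t) - exp(-2*t)) dt = -1 + exp(-2)/2 + exp(2)/2.
Total area = (-1 + exp(-2)/2 + exp(2)/2) + (-1 + exp(-2)/2 + exp(2)/2) = -2 + exp(-2) + exp(2).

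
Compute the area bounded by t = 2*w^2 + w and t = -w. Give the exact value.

1/3

Both boundary curves give t as a function of w, so integrate with respect to w. Setting them equal: 2*w^2 + 2*w = 0, i.e. 2*w*(w + 1) = 0, so they meet at w = -1, 0.
For w in [-1, 0], t = 2*w^2 + w is on the left; area = ∫[-1,0] (-(2*w^2 + 2*w)) dw = 1/3.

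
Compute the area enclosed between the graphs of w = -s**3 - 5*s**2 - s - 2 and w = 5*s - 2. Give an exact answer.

37/12

Set the curves equal: -s**3 - 5*s**2 - s - 2 = 5*s - 2, so -s**3 - 5*s**2 - 6*s = 0, which factors as -s*(s + 2)*(s + 3) = 0. The curves meet at s = -3, -2, 0.
On [-3, -2], w = 5*s - 2 is on top; that piece has area ∫[-3,-2] (-(-s**3 - 5*s**2 - 6*s)) ds = 5/12.
On [-2, 0], w = -s**3 - 5*s**2 - s - 2 is on top; that piece has area ∫[-2,0] (-s**3 - 5*s**2 - 6*s) ds = 8/3.
Total enclosed area = 5/12 + 8/3 = 37/12.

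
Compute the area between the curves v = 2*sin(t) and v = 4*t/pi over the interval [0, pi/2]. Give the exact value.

2 - pi/2

On [0, pi/2], (2*sin(t)) - (4*t/pi) = -4*t/pi + 2*sin(t) is ≥ 0 throughout, so the area is a single integral of |-4*t/pi + 2*sin(t)|.
∫[0,pi/2] (-4*t/pi + 2*sin(t)) dt = 2 - pi/2.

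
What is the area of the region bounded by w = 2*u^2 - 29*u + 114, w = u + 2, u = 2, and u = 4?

244/3

On [2, 4], (2*u^2 - 29*u + 114) - (u + 2) = 2*u^2 - 30*u + 112 is ≥ 0 throughout, so the area is a single integral of |2*u^2 - 30*u + 112|.
∫[2,4] (2*u^2 - 30*u + 112) du = 244/3.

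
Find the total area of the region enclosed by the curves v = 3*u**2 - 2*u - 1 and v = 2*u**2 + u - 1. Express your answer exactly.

9/2

Set the curves equal: 3*u**2 - 2*u - 1 = 2*u**2 + u - 1, so u**2 - 3*u = 0, which factors as u*(u - 3) = 0. The curves meet at u = 0, 3.
On [0, 3], v = 2*u**2 + u - 1 is on top; that piece has area ∫[0,3] (-(u**2 - 3*u)) du = 9/2.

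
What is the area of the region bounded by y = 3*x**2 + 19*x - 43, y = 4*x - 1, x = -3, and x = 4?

549/2

The difference (3*x**2 + 19*x - 43) - (4*x - 1) = 3*x**2 + 15*x - 42 changes sign at x = 2 inside [-3, 4], so split the integral there.
∫[-3,2] (3*x**2 + 15*x - 42) dx = -425/2; the area of that piece is 425/2.
∫[2,4] (3*x**2 + 15*x - 42) dx = 62.
Total area = 425/2 + 62 = 549/2.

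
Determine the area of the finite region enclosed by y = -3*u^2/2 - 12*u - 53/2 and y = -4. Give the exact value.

2

Set the curves equal: -3*u^2/2 - 12*u - 53/2 = -4, so -3*u^2/2 - 12*u - 45/2 = 0, which factors as -3*(u + 3)*(u + 5)/2 = 0. The curves meet at u = -5, -3.
On [-5, -3], y = -3*u^2/2 - 12*u - 53/2 is on top; that piece has area ∫[-5,-3] (-3*u^2/2 - 12*u - 45/2) du = 2.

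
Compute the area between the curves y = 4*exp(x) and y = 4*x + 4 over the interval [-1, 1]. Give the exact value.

On [-1, 1], (4*exp(x)) - (4*x + 4) = -4*x + 4*exp(x) - 4 is ≥ 0 throughout, so the area is a single integral of |-4*x + 4*exp(x) - 4|.
∫[-1,1] (-4*x + 4*exp(x) - 4) dx = -8 - 4*exp(-1) + 4*exp(1).

-8 - 4*exp(-1) + 4*exp(1)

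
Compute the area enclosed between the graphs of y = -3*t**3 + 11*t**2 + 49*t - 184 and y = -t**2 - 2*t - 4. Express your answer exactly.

Set the curves equal: -3*t**3 + 11*t**2 + 49*t - 184 = -t**2 - 2*t - 4, so -3*t**3 + 12*t**2 + 51*t - 180 = 0, which factors as -3*(t - 5)*(t - 3)*(t + 4) = 0. The curves meet at t = -4, 3, 5.
On [-4, 3], y = -t**2 - 2*t - 4 is on top; that piece has area ∫[-4,3] (-(-3*t**3 + 12*t**2 + 51*t - 180)) dt = 3773/4.
On [3, 5], y = -3*t**3 + 11*t**2 + 49*t - 184 is on top; that piece has area ∫[3,5] (-3*t**3 + 12*t**2 + 51*t - 180) dt = 32.
Total enclosed area = 3773/4 + 32 = 3901/4.

3901/4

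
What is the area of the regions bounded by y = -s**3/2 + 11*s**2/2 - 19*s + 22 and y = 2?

37/24

Set the curves equal: -s**3/2 + 11*s**2/2 - 19*s + 22 = 2, so -s**3/2 + 11*s**2/2 - 19*s + 20 = 0, which factors as -(s - 5)*(s - 4)*(s - 2)/2 = 0. The curves meet at s = 2, 4, 5.
On [2, 4], y = 2 is on top; that piece has area ∫[2,4] (-(-s**3/2 + 11*s**2/2 - 19*s + 20)) ds = 4/3.
On [4, 5], y = -s**3/2 + 11*s**2/2 - 19*s + 22 is on top; that piece has area ∫[4,5] (-s**3/2 + 11*s**2/2 - 19*s + 20) ds = 5/24.
Total enclosed area = 4/3 + 5/24 = 37/24.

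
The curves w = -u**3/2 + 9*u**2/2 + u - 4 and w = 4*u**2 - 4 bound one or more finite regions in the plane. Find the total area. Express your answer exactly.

Set the curves equal: -u**3/2 + 9*u**2/2 + u - 4 = 4*u**2 - 4, so -u**3/2 + u**2/2 + u = 0, which factors as -u*(u - 2)*(u + 1)/2 = 0. The curves meet at u = -1, 0, 2.
On [-1, 0], w = 4*u**2 - 4 is on top; that piece has area ∫[-1,0] (-(-u**3/2 + u**2/2 + u)) du = 5/24.
On [0, 2], w = -u**3/2 + 9*u**2/2 + u - 4 is on top; that piece has area ∫[0,2] (-u**3/2 + u**2/2 + u) du = 4/3.
Total enclosed area = 5/24 + 4/3 = 37/24.

37/24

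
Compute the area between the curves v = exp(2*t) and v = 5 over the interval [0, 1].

-19/2 + exp(2)/2 + 5*log(5)

The difference (exp(2*t)) - (5) = exp(2*t) - 5 changes sign at t = log(5)/2 inside [0, 1], so split the integral there.
∫[0,log(5)/2] (exp(2*t) - 5) dt = 2 - 5*log(5)/2; the area of that piece is -2 + 5*log(5)/2.
∫[log(5)/2,1] (exp(2*t) - 5) dt = -15/2 + exp(2)/2 + 5*log(5)/2.
Total area = (-2 + 5*log(5)/2) + (-15/2 + exp(2)/2 + 5*log(5)/2) = -19/2 + exp(2)/2 + 5*log(5).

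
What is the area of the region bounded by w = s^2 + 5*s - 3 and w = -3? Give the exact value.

Set the curves equal: s^2 + 5*s - 3 = -3, so s^2 + 5*s = 0, which factors as s*(s + 5) = 0. The curves meet at s = -5, 0.
On [-5, 0], w = -3 is on top; that piece has area ∫[-5,0] (-(s^2 + 5*s)) ds = 125/6.

125/6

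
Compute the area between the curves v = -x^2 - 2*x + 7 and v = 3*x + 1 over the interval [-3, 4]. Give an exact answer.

The difference (-x^2 - 2*x + 7) - (3*x + 1) = -x^2 - 5*x + 6 changes sign at x = 1 inside [-3, 4], so split the integral there.
∫[-3,1] (-x^2 - 5*x + 6) dx = 104/3.
∫[1,4] (-x^2 - 5*x + 6) dx = -81/2; the area of that piece is 81/2.
Total area = 104/3 + 81/2 = 451/6.

451/6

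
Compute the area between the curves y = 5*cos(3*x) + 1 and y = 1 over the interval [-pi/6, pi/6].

On [-pi/6, pi/6], (5*cos(3*x) + 1) - (1) = 5*cos(3*x) is ≥ 0 throughout, so the area is a single integral of |5*cos(3*x)|.
∫[-pi/6,pi/6] (5*cos(3*x)) dx = 10/3.

10/3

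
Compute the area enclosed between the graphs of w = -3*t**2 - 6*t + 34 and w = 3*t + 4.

343/2

Set the curves equal: -3*t**2 - 6*t + 34 = 3*t + 4, so -3*t**2 - 9*t + 30 = 0, which factors as -3*(t - 2)*(t + 5) = 0. The curves meet at t = -5, 2.
On [-5, 2], w = -3*t**2 - 6*t + 34 is on top; that piece has area ∫[-5,2] (-3*t**2 - 9*t + 30) dt = 343/2.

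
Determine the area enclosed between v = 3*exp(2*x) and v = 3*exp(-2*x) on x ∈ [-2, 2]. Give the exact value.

The difference (3*exp(2*x)) - (3*exp(-2*x)) = 3*exp(2*x) - 3*exp(-2*x) changes sign at x = 0 inside [-2, 2], so split the integral there.
∫[-2,0] (3*exp(2*x) - 3*exp(-2*x)) dx = -3*exp(4)/2 - 3*exp(-4)/2 + 3; the area of that piece is -3 + 3*exp(-4)/2 + 3*exp(4)/2.
∫[0,2] (3*exp(2*x) - 3*exp(-2*x)) dx = -3 + 3*exp(-4)/2 + 3*exp(4)/2.
Total area = (-3 + 3*exp(-4)/2 + 3*exp(4)/2) + (-3 + 3*exp(-4)/2 + 3*exp(4)/2) = -6 + 3*exp(-4) + 3*exp(4).

-6 + 3*exp(-4) + 3*exp(4)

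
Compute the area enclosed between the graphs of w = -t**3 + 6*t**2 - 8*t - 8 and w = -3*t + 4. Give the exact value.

Set the curves equal: -t**3 + 6*t**2 - 8*t - 8 = -3*t + 4, so -t**3 + 6*t**2 - 5*t - 12 = 0, which factors as -(t - 4)*(t - 3)*(t + 1) = 0. The curves meet at t = -1, 3, 4.
On [-1, 3], w = -3*t + 4 is on top; that piece has area ∫[-1,3] (-(-t**3 + 6*t**2 - 5*t - 12)) dt = 32.
On [3, 4], w = -t**3 + 6*t**2 - 8*t - 8 is on top; that piece has area ∫[3,4] (-t**3 + 6*t**2 - 5*t - 12) dt = 3/4.
Total enclosed area = 32 + 3/4 = 131/4.

131/4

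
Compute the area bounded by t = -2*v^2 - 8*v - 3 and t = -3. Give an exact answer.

64/3

Both boundary curves give t as a function of v, so integrate with respect to v. Setting them equal: -2*v^2 - 8*v = 0, i.e. -2*v*(v + 4) = 0, so they meet at v = -4, 0.
For v in [-4, 0], t = -2*v^2 - 8*v - 3 is on the right; area = ∫[-4,0] (-2*v^2 - 8*v) dv = 64/3.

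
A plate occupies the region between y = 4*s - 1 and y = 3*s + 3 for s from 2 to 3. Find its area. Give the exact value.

3/2

On [2, 3], (4*s - 1) - (3*s + 3) = s - 4 is ≤ 0 throughout, so the area is a single integral of |s - 4|.
∫[2,3] (s - 4) ds = -3/2; the area of that piece is 3/2.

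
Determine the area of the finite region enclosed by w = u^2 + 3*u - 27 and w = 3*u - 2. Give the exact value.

500/3

Set the curves equal: u^2 + 3*u - 27 = 3*u - 2, so u^2 - 25 = 0, which factors as (u - 5)*(u + 5) = 0. The curves meet at u = -5, 5.
On [-5, 5], w = 3*u - 2 is on top; that piece has area ∫[-5,5] (-(u^2 - 25)) du = 500/3.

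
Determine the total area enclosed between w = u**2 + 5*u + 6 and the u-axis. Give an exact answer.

The curve meets the u-axis where u**2 + 5*u + 6 = 0, i.e. (u + 2)*(u + 3) = 0, at u = -3, -2.
On [-3, -2] the curve lies below the axis; ∫[-3,-2] (u**2 + 5*u + 6) du = -1/6, giving area 1/6.

1/6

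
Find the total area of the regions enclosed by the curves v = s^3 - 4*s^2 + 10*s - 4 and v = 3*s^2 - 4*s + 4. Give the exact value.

37/12

Set the curves equal: s^3 - 4*s^2 + 10*s - 4 = 3*s^2 - 4*s + 4, so s^3 - 7*s^2 + 14*s - 8 = 0, which factors as (s - 4)*(s - 2)*(s - 1) = 0. The curves meet at s = 1, 2, 4.
On [1, 2], v = s^3 - 4*s^2 + 10*s - 4 is on top; that piece has area ∫[1,2] (s^3 - 7*s^2 + 14*s - 8) ds = 5/12.
On [2, 4], v = 3*s^2 - 4*s + 4 is on top; that piece has area ∫[2,4] (-(s^3 - 7*s^2 + 14*s - 8)) ds = 8/3.
Total enclosed area = 5/12 + 8/3 = 37/12.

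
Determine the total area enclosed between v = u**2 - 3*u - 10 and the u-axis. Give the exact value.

The curve meets the u-axis where u**2 - 3*u - 10 = 0, i.e. (u - 5)*(u + 2) = 0, at u = -2, 5.
On [-2, 5] the curve lies below the axis; ∫[-2,5] (u**2 - 3*u - 10) du = -343/6, giving area 343/6.

343/6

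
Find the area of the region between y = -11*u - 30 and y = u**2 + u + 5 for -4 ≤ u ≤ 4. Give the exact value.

968/3

On [-4, 4], (-11*u - 30) - (u**2 + u + 5) = -u**2 - 12*u - 35 is ≤ 0 throughout, so the area is a single integral of |-u**2 - 12*u - 35|.
∫[-4,4] (-u**2 - 12*u - 35) du = -968/3; the area of that piece is 968/3.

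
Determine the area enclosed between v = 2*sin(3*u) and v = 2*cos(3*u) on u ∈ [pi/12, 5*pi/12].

On [pi/12, 5*pi/12], (2*sin(3*u)) - (2*cos(3*u)) = 2*sin(3*u) - 2*cos(3*u) is ≥ 0 throughout, so the area is a single integral of |2*sin(3*u) - 2*cos(3*u)|.
∫[pi/12,5*pi/12] (2*sin(3*u) - 2*cos(3*u)) du = 4*sqrt(2)/3.

4*sqrt(2)/3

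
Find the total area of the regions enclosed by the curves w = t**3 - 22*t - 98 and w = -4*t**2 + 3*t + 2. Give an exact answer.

Set the curves equal: t**3 - 22*t - 98 = -4*t**2 + 3*t + 2, so t**3 + 4*t**2 - 25*t - 100 = 0, which factors as (t - 5)*(t + 4)*(t + 5) = 0. The curves meet at t = -5, -4, 5.
On [-5, -4], w = t**3 - 22*t - 98 is on top; that piece has area ∫[-5,-4] (t**3 + 4*t**2 - 25*t - 100) dt = 19/12.
On [-4, 5], w = -4*t**2 + 3*t + 2 is on top; that piece has area ∫[-4,5] (-(t**3 + 4*t**2 - 25*t - 100)) dt = 2673/4.
Total enclosed area = 19/12 + 2673/4 = 4019/6.

4019/6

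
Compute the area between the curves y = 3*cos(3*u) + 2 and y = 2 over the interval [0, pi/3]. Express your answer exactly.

2

The difference (3*cos(3*u) + 2) - (2) = 3*cos(3*u) changes sign at u = pi/6 inside [0, pi/3], so split the integral there.
∫[0,pi/6] (3*cos(3*u)) du = 1.
∫[pi/6,pi/3] (3*cos(3*u)) du = -1; the area of that piece is 1.
Total area = 1 + 1 = 2.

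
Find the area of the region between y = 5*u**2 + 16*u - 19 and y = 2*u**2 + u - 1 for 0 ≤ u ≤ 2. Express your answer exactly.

The difference (5*u**2 + 16*u - 19) - (2*u**2 + u - 1) = 3*u**2 + 15*u - 18 changes sign at u = 1 inside [0, 2], so split the integral there.
∫[0,1] (3*u**2 + 15*u - 18) du = -19/2; the area of that piece is 19/2.
∫[1,2] (3*u**2 + 15*u - 18) du = 23/2.
Total area = 19/2 + 23/2 = 21.

21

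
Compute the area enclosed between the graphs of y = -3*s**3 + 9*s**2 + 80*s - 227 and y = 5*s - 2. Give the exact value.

Set the curves equal: -3*s**3 + 9*s**2 + 80*s - 227 = 5*s - 2, so -3*s**3 + 9*s**2 + 75*s - 225 = 0, which factors as -3*(s - 5)*(s - 3)*(s + 5) = 0. The curves meet at s = -5, 3, 5.
On [-5, 3], y = 5*s - 2 is on top; that piece has area ∫[-5,3] (-(-3*s**3 + 9*s**2 + 75*s - 225)) ds = 1536.
On [3, 5], y = -3*s**3 + 9*s**2 + 80*s - 227 is on top; that piece has area ∫[3,5] (-3*s**3 + 9*s**2 + 75*s - 225) ds = 36.
Total enclosed area = 1536 + 36 = 1572.

1572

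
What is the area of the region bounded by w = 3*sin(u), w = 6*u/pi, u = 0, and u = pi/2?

3 - 3*pi/4

On [0, pi/2], (3*sin(u)) - (6*u/pi) = -6*u/pi + 3*sin(u) is ≥ 0 throughout, so the area is a single integral of |-6*u/pi + 3*sin(u)|.
∫[0,pi/2] (-6*u/pi + 3*sin(u)) du = 3 - 3*pi/4.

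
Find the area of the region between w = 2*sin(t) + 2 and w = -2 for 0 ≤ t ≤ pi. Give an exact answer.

On [0, pi], (2*sin(t) + 2) - (-2) = 2*sin(t) + 4 is ≥ 0 throughout, so the area is a single integral of |2*sin(t) + 4|.
∫[0,pi] (2*sin(t) + 4) dt = 4 + 4*pi.

4 + 4*pi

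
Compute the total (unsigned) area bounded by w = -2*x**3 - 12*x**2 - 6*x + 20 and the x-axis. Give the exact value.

81

The curve meets the x-axis where -2*x**3 - 12*x**2 - 6*x + 20 = 0, i.e. -2*(x - 1)*(x + 2)*(x + 5) = 0, at x = -5, -2, 1.
On [-5, -2] the curve lies below the axis; ∫[-5,-2] (-2*x**3 - 12*x**2 - 6*x + 20) dx = -81/2, giving area 81/2.
On [-2, 1] the curve lies above the axis; ∫[-2,1] (-2*x**3 - 12*x**2 - 6*x + 20) dx = 81/2, giving area 81/2.
Total area = 81/2 + 81/2 = 81.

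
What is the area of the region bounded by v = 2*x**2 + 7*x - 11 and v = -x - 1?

72

Set the curves equal: 2*x**2 + 7*x - 11 = -x - 1, so 2*x**2 + 8*x - 10 = 0, which factors as 2*(x - 1)*(x + 5) = 0. The curves meet at x = -5, 1.
On [-5, 1], v = -x - 1 is on top; that piece has area ∫[-5,1] (-(2*x**2 + 8*x - 10)) dx = 72.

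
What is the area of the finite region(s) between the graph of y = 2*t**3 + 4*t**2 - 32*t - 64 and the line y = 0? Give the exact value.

1136/3

The curve meets the t-axis where 2*t**3 + 4*t**2 - 32*t - 64 = 0, i.e. 2*(t - 4)*(t + 2)*(t + 4) = 0, at t = -4, -2, 4.
On [-4, -2] the curve lies above the axis; ∫[-4,-2] (2*t**3 + 4*t**2 - 32*t - 64) dt = 56/3, giving area 56/3.
On [-2, 4] the curve lies below the axis; ∫[-2,4] (2*t**3 + 4*t**2 - 32*t - 64) dt = -360, giving area 360.
Total area = 56/3 + 360 = 1136/3.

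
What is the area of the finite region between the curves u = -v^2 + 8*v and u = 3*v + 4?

Both boundary curves give u as a function of v, so integrate with respect to v. Setting them equal: -v^2 + 5*v - 4 = 0, i.e. -(v - 4)*(v - 1) = 0, so they meet at v = 1, 4.
For v in [1, 4], u = -v^2 + 8*v is on the right; area = ∫[1,4] (-v^2 + 5*v - 4) dv = 9/2.

9/2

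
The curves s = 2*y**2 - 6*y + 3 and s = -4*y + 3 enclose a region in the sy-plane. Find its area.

1/3

Both boundary curves give s as a function of y, so integrate with respect to y. Setting them equal: 2*y**2 - 2*y = 0, i.e. 2*y*(y - 1) = 0, so they meet at y = 0, 1.
For y in [0, 1], s = 2*y**2 - 6*y + 3 is on the left; area = ∫[0,1] (-(2*y**2 - 2*y)) dy = 1/3.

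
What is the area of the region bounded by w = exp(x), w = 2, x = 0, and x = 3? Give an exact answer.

-9 + 4*log(2) + exp(3)

The difference (exp(x)) - (2) = exp(x) - 2 changes sign at x = log(2) inside [0, 3], so split the integral there.
∫[0,log(2)] (exp(x) - 2) dx = 1 - log(4); the area of that piece is -1 + log(4).
∫[log(2),3] (exp(x) - 2) dx = -8 + 2*log(2) + exp(3).
Total area = (-1 + log(4)) + (-8 + 2*log(2) + exp(3)) = -9 + 4*log(2) + exp(3).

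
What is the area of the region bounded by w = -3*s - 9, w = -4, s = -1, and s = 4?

95/2

On [-1, 4], (-3*s - 9) - (-4) = -3*s - 5 is ≤ 0 throughout, so the area is a single integral of |-3*s - 5|.
∫[-1,4] (-3*s - 5) ds = -95/2; the area of that piece is 95/2.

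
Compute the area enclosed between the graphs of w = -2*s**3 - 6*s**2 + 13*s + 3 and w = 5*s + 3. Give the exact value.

131/2

Set the curves equal: -2*s**3 - 6*s**2 + 13*s + 3 = 5*s + 3, so -2*s**3 - 6*s**2 + 8*s = 0, which factors as -2*s*(s - 1)*(s + 4) = 0. The curves meet at s = -4, 0, 1.
On [-4, 0], w = 5*s + 3 is on top; that piece has area ∫[-4,0] (-(-2*s**3 - 6*s**2 + 8*s)) ds = 64.
On [0, 1], w = -2*s**3 - 6*s**2 + 13*s + 3 is on top; that piece has area ∫[0,1] (-2*s**3 - 6*s**2 + 8*s) ds = 3/2.
Total enclosed area = 64 + 3/2 = 131/2.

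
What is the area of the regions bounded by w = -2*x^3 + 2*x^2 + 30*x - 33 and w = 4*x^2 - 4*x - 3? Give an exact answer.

1136/3

Set the curves equal: -2*x^3 + 2*x^2 + 30*x - 33 = 4*x^2 - 4*x - 3, so -2*x^3 - 2*x^2 + 34*x - 30 = 0, which factors as -2*(x - 3)*(x - 1)*(x + 5) = 0. The curves meet at x = -5, 1, 3.
On [-5, 1], w = 4*x^2 - 4*x - 3 is on top; that piece has area ∫[-5,1] (-(-2*x^3 - 2*x^2 + 34*x - 30)) dx = 360.
On [1, 3], w = -2*x^3 + 2*x^2 + 30*x - 33 is on top; that piece has area ∫[1,3] (-2*x^3 - 2*x^2 + 34*x - 30) dx = 56/3.
Total enclosed area = 360 + 56/3 = 1136/3.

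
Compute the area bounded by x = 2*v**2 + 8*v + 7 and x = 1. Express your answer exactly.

8/3

Both boundary curves give x as a function of v, so integrate with respect to v. Setting them equal: 2*v**2 + 8*v + 6 = 0, i.e. 2*(v + 1)*(v + 3) = 0, so they meet at v = -3, -1.
For v in [-3, -1], x = 2*v**2 + 8*v + 7 is on the left; area = ∫[-3,-1] (-(2*v**2 + 8*v + 6)) dv = 8/3.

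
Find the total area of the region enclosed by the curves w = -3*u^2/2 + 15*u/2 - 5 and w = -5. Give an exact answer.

Set the curves equal: -3*u^2/2 + 15*u/2 - 5 = -5, so -3*u^2/2 + 15*u/2 = 0, which factors as -3*u*(u - 5)/2 = 0. The curves meet at u = 0, 5.
On [0, 5], w = -3*u^2/2 + 15*u/2 - 5 is on top; that piece has area ∫[0,5] (-3*u^2/2 + 15*u/2) du = 125/4.

125/4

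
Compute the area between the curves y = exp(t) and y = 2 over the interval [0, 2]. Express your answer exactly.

-7 + 4*log(2) + exp(2)

The difference (exp(t)) - (2) = exp(t) - 2 changes sign at t = log(2) inside [0, 2], so split the integral there.
∫[0,log(2)] (exp(t) - 2) dt = 1 - log(4); the area of that piece is -1 + log(4).
∫[log(2),2] (exp(t) - 2) dt = -6 + 2*log(2) + exp(2).
Total area = (-1 + log(4)) + (-6 + 2*log(2) + exp(2)) = -7 + 4*log(2) + exp(2).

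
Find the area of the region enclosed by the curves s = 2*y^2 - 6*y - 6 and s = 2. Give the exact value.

125/3

Both boundary curves give s as a function of y, so integrate with respect to y. Setting them equal: 2*y^2 - 6*y - 8 = 0, i.e. 2*(y - 4)*(y + 1) = 0, so they meet at y = -1, 4.
For y in [-1, 4], s = 2*y^2 - 6*y - 6 is on the left; area = ∫[-1,4] (-(2*y^2 - 6*y - 8)) dy = 125/3.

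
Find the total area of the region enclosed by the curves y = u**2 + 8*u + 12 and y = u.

Set the curves equal: u**2 + 8*u + 12 = u, so u**2 + 7*u + 12 = 0, which factors as (u + 3)*(u + 4) = 0. The curves meet at u = -4, -3.
On [-4, -3], y = u is on top; that piece has area ∫[-4,-3] (-(u**2 + 7*u + 12)) du = 1/6.

1/6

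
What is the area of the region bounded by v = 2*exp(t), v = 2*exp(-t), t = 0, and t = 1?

On [0, 1], (2*exp(t)) - (2*exp(-t)) = 2*exp(t) - 2*exp(-t) is ≥ 0 throughout, so the area is a single integral of |2*exp(t) - 2*exp(-t)|.
∫[0,1] (2*exp(t) - 2*exp(-t)) dt = -4 + 2*exp(-1) + 2*exp(1).

-4 + 2*exp(-1) + 2*exp(1)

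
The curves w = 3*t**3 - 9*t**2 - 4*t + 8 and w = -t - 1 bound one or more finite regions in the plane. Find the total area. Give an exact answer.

Set the curves equal: 3*t**3 - 9*t**2 - 4*t + 8 = -t - 1, so 3*t**3 - 9*t**2 - 3*t + 9 = 0, which factors as 3*(t - 3)*(t - 1)*(t + 1) = 0. The curves meet at t = -1, 1, 3.
On [-1, 1], w = 3*t**3 - 9*t**2 - 4*t + 8 is on top; that piece has area ∫[-1,1] (3*t**3 - 9*t**2 - 3*t + 9) dt = 12.
On [1, 3], w = -t - 1 is on top; that piece has area ∫[1,3] (-(3*t**3 - 9*t**2 - 3*t + 9)) dt = 12.
Total enclosed area = 12 + 12 = 24.

24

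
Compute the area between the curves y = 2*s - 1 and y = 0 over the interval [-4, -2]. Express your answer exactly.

On [-4, -2], (2*s - 1) - (0) = 2*s - 1 is ≤ 0 throughout, so the area is a single integral of |2*s - 1|.
∫[-4,-2] (2*s - 1) ds = -14; the area of that piece is 14.

14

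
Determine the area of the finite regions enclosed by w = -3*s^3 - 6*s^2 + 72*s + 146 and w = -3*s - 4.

2459/2

Set the curves equal: -3*s^3 - 6*s^2 + 72*s + 146 = -3*s - 4, so -3*s^3 - 6*s^2 + 75*s + 150 = 0, which factors as -3*(s - 5)*(s + 2)*(s + 5) = 0. The curves meet at s = -5, -2, 5.
On [-5, -2], w = -3*s - 4 is on top; that piece has area ∫[-5,-2] (-(-3*s^3 - 6*s^2 + 75*s + 150)) ds = 459/4.
On [-2, 5], w = -3*s^3 - 6*s^2 + 72*s + 146 is on top; that piece has area ∫[-2,5] (-3*s^3 - 6*s^2 + 75*s + 150) ds = 4459/4.
Total enclosed area = 459/4 + 4459/4 = 2459/2.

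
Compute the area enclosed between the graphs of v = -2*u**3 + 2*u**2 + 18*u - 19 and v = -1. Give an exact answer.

296/3

Set the curves equal: -2*u**3 + 2*u**2 + 18*u - 19 = -1, so -2*u**3 + 2*u**2 + 18*u - 18 = 0, which factors as -2*(u - 3)*(u - 1)*(u + 3) = 0. The curves meet at u = -3, 1, 3.
On [-3, 1], v = -1 is on top; that piece has area ∫[-3,1] (-(-2*u**3 + 2*u**2 + 18*u - 18)) du = 256/3.
On [1, 3], v = -2*u**3 + 2*u**2 + 18*u - 19 is on top; that piece has area ∫[1,3] (-2*u**3 + 2*u**2 + 18*u - 18) du = 40/3.
Total enclosed area = 256/3 + 40/3 = 296/3.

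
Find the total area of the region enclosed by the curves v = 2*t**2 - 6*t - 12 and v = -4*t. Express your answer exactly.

Set the curves equal: 2*t**2 - 6*t - 12 = -4*t, so 2*t**2 - 2*t - 12 = 0, which factors as 2*(t - 3)*(t + 2) = 0. The curves meet at t = -2, 3.
On [-2, 3], v = -4*t is on top; that piece has area ∫[-2,3] (-(2*t**2 - 2*t - 12)) dt = 125/3.

125/3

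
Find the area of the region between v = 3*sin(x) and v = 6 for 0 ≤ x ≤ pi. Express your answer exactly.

-6 + 6*pi

On [0, pi], (3*sin(x)) - (6) = 3*sin(x) - 6 is ≤ 0 throughout, so the area is a single integral of |3*sin(x) - 6|.
∫[0,pi] (3*sin(x) - 6) dx = 6 - 6*pi; the area of that piece is -6 + 6*pi.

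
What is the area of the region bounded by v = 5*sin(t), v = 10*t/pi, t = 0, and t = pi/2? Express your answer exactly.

On [0, pi/2], (5*sin(t)) - (10*t/pi) = -10*t/pi + 5*sin(t) is ≥ 0 throughout, so the area is a single integral of |-10*t/pi + 5*sin(t)|.
∫[0,pi/2] (-10*t/pi + 5*sin(t)) dt = 5 - 5*pi/4.

5 - 5*pi/4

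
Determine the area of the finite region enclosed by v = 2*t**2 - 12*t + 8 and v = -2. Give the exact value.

Set the curves equal: 2*t**2 - 12*t + 8 = -2, so 2*t**2 - 12*t + 10 = 0, which factors as 2*(t - 5)*(t - 1) = 0. The curves meet at t = 1, 5.
On [1, 5], v = -2 is on top; that piece has area ∫[1,5] (-(2*t**2 - 12*t + 10)) dt = 64/3.

64/3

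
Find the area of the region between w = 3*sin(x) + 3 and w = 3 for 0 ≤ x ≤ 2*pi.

The difference (3*sin(x) + 3) - (3) = 3*sin(x) changes sign at x = pi inside [0, 2*pi], so split the integral there.
∫[0,pi] (3*sin(x)) dx = 6.
∫[pi,2*pi] (3*sin(x)) dx = -6; the area of that piece is 6.
Total area = 6 + 6 = 12.

12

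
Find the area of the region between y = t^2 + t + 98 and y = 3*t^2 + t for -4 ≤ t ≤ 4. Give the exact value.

On [-4, 4], (t^2 + t + 98) - (3*t^2 + t) = -2*t^2 + 98 is ≥ 0 throughout, so the area is a single integral of |-2*t^2 + 98|.
∫[-4,4] (-2*t^2 + 98) dt = 2096/3.

2096/3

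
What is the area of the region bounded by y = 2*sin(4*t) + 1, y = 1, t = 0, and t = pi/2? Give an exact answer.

2

The difference (2*sin(4*t) + 1) - (1) = 2*sin(4*t) changes sign at t = pi/4 inside [0, pi/2], so split the integral there.
∫[0,pi/4] (2*sin(4*t)) dt = 1.
∫[pi/4,pi/2] (2*sin(4*t)) dt = -1; the area of that piece is 1.
Total area = 1 + 1 = 2.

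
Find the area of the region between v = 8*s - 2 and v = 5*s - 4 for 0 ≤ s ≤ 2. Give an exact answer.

On [0, 2], (8*s - 2) - (5*s - 4) = 3*s + 2 is ≥ 0 throughout, so the area is a single integral of |3*s + 2|.
∫[0,2] (3*s + 2) ds = 10.

10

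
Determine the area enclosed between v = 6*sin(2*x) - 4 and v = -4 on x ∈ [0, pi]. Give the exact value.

The difference (6*sin(2*x) - 4) - (-4) = 6*sin(2*x) changes sign at x = pi/2 inside [0, pi], so split the integral there.
∫[0,pi/2] (6*sin(2*x)) dx = 6.
∫[pi/2,pi] (6*sin(2*x)) dx = -6; the area of that piece is 6.
Total area = 6 + 6 = 12.

12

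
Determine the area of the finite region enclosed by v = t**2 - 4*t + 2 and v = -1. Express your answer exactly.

Set the curves equal: t**2 - 4*t + 2 = -1, so t**2 - 4*t + 3 = 0, which factors as (t - 3)*(t - 1) = 0. The curves meet at t = 1, 3.
On [1, 3], v = -1 is on top; that piece has area ∫[1,3] (-(t**2 - 4*t + 3)) dt = 4/3.

4/3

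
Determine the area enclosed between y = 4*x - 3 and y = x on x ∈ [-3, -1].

On [-3, -1], (4*x - 3) - (x) = 3*x - 3 is ≤ 0 throughout, so the area is a single integral of |3*x - 3|.
∫[-3,-1] (3*x - 3) dx = -18; the area of that piece is 18.

18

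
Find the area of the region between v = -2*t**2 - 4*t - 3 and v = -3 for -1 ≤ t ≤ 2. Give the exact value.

The difference (-2*t**2 - 4*t - 3) - (-3) = -2*t**2 - 4*t changes sign at t = 0 inside [-1, 2], so split the integral there.
∫[-1,0] (-2*t**2 - 4*t) dt = 4/3.
∫[0,2] (-2*t**2 - 4*t) dt = -40/3; the area of that piece is 40/3.
Total area = 4/3 + 40/3 = 44/3.

44/3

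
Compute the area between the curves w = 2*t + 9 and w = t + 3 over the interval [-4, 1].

45/2

On [-4, 1], (2*t + 9) - (t + 3) = t + 6 is ≥ 0 throughout, so the area is a single integral of |t + 6|.
∫[-4,1] (t + 6) dt = 45/2.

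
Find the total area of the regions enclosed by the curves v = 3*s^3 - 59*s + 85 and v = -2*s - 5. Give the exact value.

Set the curves equal: 3*s^3 - 59*s + 85 = -2*s - 5, so 3*s^3 - 57*s + 90 = 0, which factors as 3*(s - 3)*(s - 2)*(s + 5) = 0. The curves meet at s = -5, 2, 3.
On [-5, 2], v = 3*s^3 - 59*s + 85 is on top; that piece has area ∫[-5,2] (3*s^3 - 57*s + 90) ds = 3087/4.
On [2, 3], v = -2*s - 5 is on top; that piece has area ∫[2,3] (-(3*s^3 - 57*s + 90)) ds = 15/4.
Total enclosed area = 3087/4 + 15/4 = 1551/2.

1551/2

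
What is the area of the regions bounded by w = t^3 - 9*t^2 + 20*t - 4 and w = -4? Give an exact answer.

131/4

Set the curves equal: t^3 - 9*t^2 + 20*t - 4 = -4, so t^3 - 9*t^2 + 20*t = 0, which factors as t*(t - 5)*(t - 4) = 0. The curves meet at t = 0, 4, 5.
On [0, 4], w = t^3 - 9*t^2 + 20*t - 4 is on top; that piece has area ∫[0,4] (t^3 - 9*t^2 + 20*t) dt = 32.
On [4, 5], w = -4 is on top; that piece has area ∫[4,5] (-(t^3 - 9*t^2 + 20*t)) dt = 3/4.
Total enclosed area = 32 + 3/4 = 131/4.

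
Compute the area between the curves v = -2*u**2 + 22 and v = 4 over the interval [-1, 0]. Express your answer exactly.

52/3

On [-1, 0], (-2*u**2 + 22) - (4) = -2*u**2 + 18 is ≥ 0 throughout, so the area is a single integral of |-2*u**2 + 18|.
∫[-1,0] (-2*u**2 + 18) du = 52/3.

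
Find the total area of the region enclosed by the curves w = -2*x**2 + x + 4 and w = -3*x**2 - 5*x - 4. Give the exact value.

Set the curves equal: -2*x**2 + x + 4 = -3*x**2 - 5*x - 4, so x**2 + 6*x + 8 = 0, which factors as (x + 2)*(x + 4) = 0. The curves meet at x = -4, -2.
On [-4, -2], w = -3*x**2 - 5*x - 4 is on top; that piece has area ∫[-4,-2] (-(x**2 + 6*x + 8)) dx = 4/3.

4/3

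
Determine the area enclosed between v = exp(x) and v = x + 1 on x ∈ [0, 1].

On [0, 1], (exp(x)) - (x + 1) = -x + exp(x) - 1 is ≥ 0 throughout, so the area is a single integral of |-x + exp(x) - 1|.
∫[0,1] (-x + exp(x) - 1) dx = -5/2 + exp(1).

-5/2 + exp(1)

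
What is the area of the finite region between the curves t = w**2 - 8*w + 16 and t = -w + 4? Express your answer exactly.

1/6

Both boundary curves give t as a function of w, so integrate with respect to w. Setting them equal: w**2 - 7*w + 12 = 0, i.e. (w - 4)*(w - 3) = 0, so they meet at w = 3, 4.
For w in [3, 4], t = w**2 - 8*w + 16 is on the left; area = ∫[3,4] (-(w**2 - 7*w + 12)) dw = 1/6.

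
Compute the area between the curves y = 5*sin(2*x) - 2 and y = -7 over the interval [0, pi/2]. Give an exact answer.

5 + 5*pi/2

On [0, pi/2], (5*sin(2*x) - 2) - (-7) = 5*sin(2*x) + 5 is ≥ 0 throughout, so the area is a single integral of |5*sin(2*x) + 5|.
∫[0,pi/2] (5*sin(2*x) + 5) dx = 5 + 5*pi/2.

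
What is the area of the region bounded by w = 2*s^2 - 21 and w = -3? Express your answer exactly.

Set the curves equal: 2*s^2 - 21 = -3, so 2*s^2 - 18 = 0, which factors as 2*(s - 3)*(s + 3) = 0. The curves meet at s = -3, 3.
On [-3, 3], w = -3 is on top; that piece has area ∫[-3,3] (-(2*s^2 - 18)) ds = 72.

72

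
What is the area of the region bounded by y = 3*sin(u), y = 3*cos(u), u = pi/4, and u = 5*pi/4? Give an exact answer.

6*sqrt(2)

On [pi/4, 5*pi/4], (3*sin(u)) - (3*cos(u)) = 3*sin(u) - 3*cos(u) is ≥ 0 throughout, so the area is a single integral of |3*sin(u) - 3*cos(u)|.
∫[pi/4,5*pi/4] (3*sin(u) - 3*cos(u)) du = 6*sqrt(2).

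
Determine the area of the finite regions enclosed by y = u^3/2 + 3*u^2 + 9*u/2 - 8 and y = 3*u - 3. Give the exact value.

Set the curves equal: u^3/2 + 3*u^2 + 9*u/2 - 8 = 3*u - 3, so u^3/2 + 3*u^2 + 3*u/2 - 5 = 0, which factors as (u - 1)*(u + 2)*(u + 5)/2 = 0. The curves meet at u = -5, -2, 1.
On [-5, -2], y = u^3/2 + 3*u^2 + 9*u/2 - 8 is on top; that piece has area ∫[-5,-2] (u^3/2 + 3*u^2 + 3*u/2 - 5) du = 81/8.
On [-2, 1], y = 3*u - 3 is on top; that piece has area ∫[-2,1] (-(u^3/2 + 3*u^2 + 3*u/2 - 5)) du = 81/8.
Total enclosed area = 81/8 + 81/8 = 81/4.

81/4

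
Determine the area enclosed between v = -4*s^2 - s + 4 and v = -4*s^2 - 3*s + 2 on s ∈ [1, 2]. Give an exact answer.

5

On [1, 2], (-4*s^2 - s + 4) - (-4*s^2 - 3*s + 2) = 2*s + 2 is ≥ 0 throughout, so the area is a single integral of |2*s + 2|.
∫[1,2] (2*s + 2) ds = 5.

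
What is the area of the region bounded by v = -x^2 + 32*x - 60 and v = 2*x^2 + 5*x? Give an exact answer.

1/2

Set the curves equal: -x^2 + 32*x - 60 = 2*x^2 + 5*x, so -3*x^2 + 27*x - 60 = 0, which factors as -3*(x - 5)*(x - 4) = 0. The curves meet at x = 4, 5.
On [4, 5], v = -x^2 + 32*x - 60 is on top; that piece has area ∫[4,5] (-3*x^2 + 27*x - 60) dx = 1/2.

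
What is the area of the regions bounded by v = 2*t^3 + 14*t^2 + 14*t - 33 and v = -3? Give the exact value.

296/3

Set the curves equal: 2*t^3 + 14*t^2 + 14*t - 33 = -3, so 2*t^3 + 14*t^2 + 14*t - 30 = 0, which factors as 2*(t - 1)*(t + 3)*(t + 5) = 0. The curves meet at t = -5, -3, 1.
On [-5, -3], v = 2*t^3 + 14*t^2 + 14*t - 33 is on top; that piece has area ∫[-5,-3] (2*t^3 + 14*t^2 + 14*t - 30) dt = 40/3.
On [-3, 1], v = -3 is on top; that piece has area ∫[-3,1] (-(2*t^3 + 14*t^2 + 14*t - 30)) dt = 256/3.
Total enclosed area = 40/3 + 256/3 = 296/3.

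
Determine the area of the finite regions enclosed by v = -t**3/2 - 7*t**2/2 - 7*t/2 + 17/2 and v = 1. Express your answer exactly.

Set the curves equal: -t**3/2 - 7*t**2/2 - 7*t/2 + 17/2 = 1, so -t**3/2 - 7*t**2/2 - 7*t/2 + 15/2 = 0, which factors as -(t - 1)*(t + 3)*(t + 5)/2 = 0. The curves meet at t = -5, -3, 1.
On [-5, -3], v = 1 is on top; that piece has area ∫[-5,-3] (-(-t**3/2 - 7*t**2/2 - 7*t/2 + 15/2)) dt = 10/3.
On [-3, 1], v = -t**3/2 - 7*t**2/2 - 7*t/2 + 17/2 is on top; that piece has area ∫[-3,1] (-t**3/2 - 7*t**2/2 - 7*t/2 + 15/2) dt = 64/3.
Total enclosed area = 10/3 + 64/3 = 74/3.

74/3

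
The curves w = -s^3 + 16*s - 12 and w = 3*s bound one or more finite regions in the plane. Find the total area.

407/4

Set the curves equal: -s^3 + 16*s - 12 = 3*s, so -s^3 + 13*s - 12 = 0, which factors as -(s - 3)*(s - 1)*(s + 4) = 0. The curves meet at s = -4, 1, 3.
On [-4, 1], w = 3*s is on top; that piece has area ∫[-4,1] (-(-s^3 + 13*s - 12)) ds = 375/4.
On [1, 3], w = -s^3 + 16*s - 12 is on top; that piece has area ∫[1,3] (-s^3 + 13*s - 12) ds = 8.
Total enclosed area = 375/4 + 8 = 407/4.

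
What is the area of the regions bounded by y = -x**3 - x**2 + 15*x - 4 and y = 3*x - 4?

Set the curves equal: -x**3 - x**2 + 15*x - 4 = 3*x - 4, so -x**3 - x**2 + 12*x = 0, which factors as -x*(x - 3)*(x + 4) = 0. The curves meet at x = -4, 0, 3.
On [-4, 0], y = 3*x - 4 is on top; that piece has area ∫[-4,0] (-(-x**3 - x**2 + 12*x)) dx = 160/3.
On [0, 3], y = -x**3 - x**2 + 15*x - 4 is on top; that piece has area ∫[0,3] (-x**3 - x**2 + 12*x) dx = 99/4.
Total enclosed area = 160/3 + 99/4 = 937/12.

937/12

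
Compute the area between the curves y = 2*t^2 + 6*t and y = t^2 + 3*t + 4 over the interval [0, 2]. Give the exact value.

5

The difference (2*t^2 + 6*t) - (t^2 + 3*t + 4) = t^2 + 3*t - 4 changes sign at t = 1 inside [0, 2], so split the integral there.
∫[0,1] (t^2 + 3*t - 4) dt = -13/6; the area of that piece is 13/6.
∫[1,2] (t^2 + 3*t - 4) dt = 17/6.
Total area = 13/6 + 17/6 = 5.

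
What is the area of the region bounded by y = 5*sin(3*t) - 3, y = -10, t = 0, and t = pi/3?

On [0, pi/3], (5*sin(3*t) - 3) - (-10) = 5*sin(3*t) + 7 is ≥ 0 throughout, so the area is a single integral of |5*sin(3*t) + 7|.
∫[0,pi/3] (5*sin(3*t) + 7) dt = 10/3 + 7*pi/3.

10/3 + 7*pi/3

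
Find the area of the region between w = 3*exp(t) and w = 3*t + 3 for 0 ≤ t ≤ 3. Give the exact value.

On [0, 3], (3*exp(t)) - (3*t + 3) = -3*t + 3*exp(t) - 3 is ≥ 0 throughout, so the area is a single integral of |-3*t + 3*exp(t) - 3|.
∫[0,3] (-3*t + 3*exp(t) - 3) dt = -51/2 + 3*exp(3).

-51/2 + 3*exp(3)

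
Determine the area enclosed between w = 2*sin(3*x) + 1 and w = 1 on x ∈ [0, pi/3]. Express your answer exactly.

4/3

On [0, pi/3], (2*sin(3*x) + 1) - (1) = 2*sin(3*x) is ≥ 0 throughout, so the area is a single integral of |2*sin(3*x)|.
∫[0,pi/3] (2*sin(3*x)) dx = 4/3.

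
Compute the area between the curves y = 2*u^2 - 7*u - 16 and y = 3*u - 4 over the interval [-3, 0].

119/3

The difference (2*u^2 - 7*u - 16) - (3*u - 4) = 2*u^2 - 10*u - 12 changes sign at u = -1 inside [-3, 0], so split the integral there.
∫[-3,-1] (2*u^2 - 10*u - 12) du = 100/3.
∫[-1,0] (2*u^2 - 10*u - 12) du = -19/3; the area of that piece is 19/3.
Total area = 100/3 + 19/3 = 119/3.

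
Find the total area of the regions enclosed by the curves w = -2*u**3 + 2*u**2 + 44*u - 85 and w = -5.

Set the curves equal: -2*u**3 + 2*u**2 + 44*u - 85 = -5, so -2*u**3 + 2*u**2 + 44*u - 80 = 0, which factors as -2*(u - 4)*(u - 2)*(u + 5) = 0. The curves meet at u = -5, 2, 4.
On [-5, 2], w = -5 is on top; that piece has area ∫[-5,2] (-(-2*u**3 + 2*u**2 + 44*u - 80)) du = 3773/6.
On [2, 4], w = -2*u**3 + 2*u**2 + 44*u - 85 is on top; that piece has area ∫[2,4] (-2*u**3 + 2*u**2 + 44*u - 80) du = 64/3.
Total enclosed area = 3773/6 + 64/3 = 3901/6.

3901/6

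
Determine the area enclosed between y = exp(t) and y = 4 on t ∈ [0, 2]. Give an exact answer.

-15 + exp(2) + 16*log(2)

The difference (exp(t)) - (4) = exp(t) - 4 changes sign at t = log(4) inside [0, 2], so split the integral there.
∫[0,log(4)] (exp(t) - 4) dt = 3 - log(256); the area of that piece is -3 + log(256).
∫[log(4),2] (exp(t) - 4) dt = -12 + 8*log(2) + exp(2).
Total area = (-3 + log(256)) + (-12 + 8*log(2) + exp(2)) = -15 + exp(2) + 16*log(2).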